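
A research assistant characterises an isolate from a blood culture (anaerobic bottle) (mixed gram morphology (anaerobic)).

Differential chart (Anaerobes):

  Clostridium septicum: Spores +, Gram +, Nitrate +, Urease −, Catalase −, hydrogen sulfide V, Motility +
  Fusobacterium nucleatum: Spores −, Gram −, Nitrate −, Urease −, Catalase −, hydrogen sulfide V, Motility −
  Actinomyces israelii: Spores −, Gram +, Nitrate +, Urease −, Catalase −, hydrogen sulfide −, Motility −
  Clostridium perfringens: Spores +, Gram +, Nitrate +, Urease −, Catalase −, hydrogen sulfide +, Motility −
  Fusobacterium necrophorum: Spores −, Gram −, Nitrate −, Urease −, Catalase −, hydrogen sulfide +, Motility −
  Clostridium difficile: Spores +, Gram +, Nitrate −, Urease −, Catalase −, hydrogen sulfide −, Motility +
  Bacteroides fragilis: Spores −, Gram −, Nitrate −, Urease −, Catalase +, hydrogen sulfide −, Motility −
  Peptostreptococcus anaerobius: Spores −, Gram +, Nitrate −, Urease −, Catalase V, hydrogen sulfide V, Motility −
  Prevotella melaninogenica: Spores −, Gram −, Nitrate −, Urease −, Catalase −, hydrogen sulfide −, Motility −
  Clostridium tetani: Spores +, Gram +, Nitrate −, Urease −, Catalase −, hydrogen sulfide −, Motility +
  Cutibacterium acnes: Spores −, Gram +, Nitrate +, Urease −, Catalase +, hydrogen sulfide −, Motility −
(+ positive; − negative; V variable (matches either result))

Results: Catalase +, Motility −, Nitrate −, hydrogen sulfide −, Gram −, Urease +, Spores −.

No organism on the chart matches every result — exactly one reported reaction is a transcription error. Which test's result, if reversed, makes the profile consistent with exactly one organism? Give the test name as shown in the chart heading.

Urease

As reported, no row in the chart matches all 7 reactions.
Reversing hydrogen sulfide → still no organism matches.
Reversing Gram → still no organism matches.
Reversing Urease (to −) → unique match: Bacteroides fragilis.
Reversing Catalase → still no organism matches.
Reversing Spores → still no organism matches.
Reversing Nitrate → still no organism matches.
Reversing Motility → still no organism matches.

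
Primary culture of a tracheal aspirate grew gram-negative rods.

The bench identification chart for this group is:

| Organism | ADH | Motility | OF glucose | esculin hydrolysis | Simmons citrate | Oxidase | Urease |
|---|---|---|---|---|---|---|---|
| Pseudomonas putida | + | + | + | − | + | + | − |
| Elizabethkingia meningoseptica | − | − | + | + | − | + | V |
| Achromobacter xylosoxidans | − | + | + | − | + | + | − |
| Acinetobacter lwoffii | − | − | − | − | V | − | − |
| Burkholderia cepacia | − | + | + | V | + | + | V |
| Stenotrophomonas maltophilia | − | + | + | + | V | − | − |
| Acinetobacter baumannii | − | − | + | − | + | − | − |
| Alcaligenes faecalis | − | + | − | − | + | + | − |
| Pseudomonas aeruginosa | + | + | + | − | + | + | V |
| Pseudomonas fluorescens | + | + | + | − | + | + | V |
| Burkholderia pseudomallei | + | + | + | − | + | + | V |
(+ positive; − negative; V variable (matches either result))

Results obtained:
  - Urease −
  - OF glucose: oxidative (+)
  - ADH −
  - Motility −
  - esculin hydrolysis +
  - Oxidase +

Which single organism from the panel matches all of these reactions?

Elizabethkingia meningoseptica

Urease −: all 11 remaining candidates are consistent.
OF glucose +: excludes Acinetobacter lwoffii, Alcaligenes faecalis — 9 left.
esculin hydrolysis +: excludes 6 organisms — 3 left.
Motility −: excludes Burkholderia cepacia, Stenotrophomonas maltophilia — 1 left.
ADH −: the one remaining candidate is consistent.
Oxidase +: the one remaining candidate is consistent.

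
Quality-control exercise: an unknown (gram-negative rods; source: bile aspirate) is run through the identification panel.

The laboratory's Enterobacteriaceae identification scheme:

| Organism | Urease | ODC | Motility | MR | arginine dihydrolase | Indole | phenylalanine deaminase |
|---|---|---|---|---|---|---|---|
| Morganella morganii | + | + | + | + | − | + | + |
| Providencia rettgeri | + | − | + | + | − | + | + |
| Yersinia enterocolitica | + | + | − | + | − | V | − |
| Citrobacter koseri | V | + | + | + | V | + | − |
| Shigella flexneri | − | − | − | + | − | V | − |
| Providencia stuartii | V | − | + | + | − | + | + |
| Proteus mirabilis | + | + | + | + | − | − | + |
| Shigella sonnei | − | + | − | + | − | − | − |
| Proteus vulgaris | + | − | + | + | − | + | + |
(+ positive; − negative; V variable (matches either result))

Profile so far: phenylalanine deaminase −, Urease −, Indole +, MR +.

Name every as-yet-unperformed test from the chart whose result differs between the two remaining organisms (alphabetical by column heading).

Motility, ODC

phenylalanine deaminase −: excludes 5 organisms — 4 left.
Indole +: excludes Shigella sonnei — 3 left.
MR +: all 3 remaining candidates are consistent.
Urease −: excludes Yersinia enterocolitica — 2 left.
Two candidates remain: Citrobacter koseri and Shigella flexneri.
  ODC: Citrobacter koseri +, Shigella flexneri − — discriminates.
  Motility: Citrobacter koseri +, Shigella flexneri − — discriminates.
  arginine dihydrolase: V vs − — variable for at least one, does not separate.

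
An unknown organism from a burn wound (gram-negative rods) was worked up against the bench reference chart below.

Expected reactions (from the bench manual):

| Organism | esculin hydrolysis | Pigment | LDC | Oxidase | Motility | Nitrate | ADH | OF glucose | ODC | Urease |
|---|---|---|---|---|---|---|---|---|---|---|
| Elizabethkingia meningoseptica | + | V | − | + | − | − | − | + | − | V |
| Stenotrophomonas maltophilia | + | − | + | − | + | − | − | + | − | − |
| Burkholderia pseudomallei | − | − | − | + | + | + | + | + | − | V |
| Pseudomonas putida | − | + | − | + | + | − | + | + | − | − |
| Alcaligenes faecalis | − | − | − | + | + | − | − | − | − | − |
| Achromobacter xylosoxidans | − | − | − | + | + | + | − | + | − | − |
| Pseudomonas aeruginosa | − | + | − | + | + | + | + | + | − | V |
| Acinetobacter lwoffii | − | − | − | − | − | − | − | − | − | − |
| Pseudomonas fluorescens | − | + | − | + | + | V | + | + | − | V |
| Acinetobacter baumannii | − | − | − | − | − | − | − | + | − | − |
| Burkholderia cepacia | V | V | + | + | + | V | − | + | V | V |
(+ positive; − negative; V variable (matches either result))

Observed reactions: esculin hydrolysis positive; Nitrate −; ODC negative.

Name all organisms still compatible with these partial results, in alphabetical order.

Nitrate −: excludes Burkholderia pseudomallei, Achromobacter xylosoxidans, Pseudomonas aeruginosa — 8 left.
esculin hydrolysis +: excludes 5 organisms — 3 left.
ODC −: all 3 remaining candidates are consistent.

Burkholderia cepacia, Elizabethkingia meningoseptica, Stenotrophomonas maltophilia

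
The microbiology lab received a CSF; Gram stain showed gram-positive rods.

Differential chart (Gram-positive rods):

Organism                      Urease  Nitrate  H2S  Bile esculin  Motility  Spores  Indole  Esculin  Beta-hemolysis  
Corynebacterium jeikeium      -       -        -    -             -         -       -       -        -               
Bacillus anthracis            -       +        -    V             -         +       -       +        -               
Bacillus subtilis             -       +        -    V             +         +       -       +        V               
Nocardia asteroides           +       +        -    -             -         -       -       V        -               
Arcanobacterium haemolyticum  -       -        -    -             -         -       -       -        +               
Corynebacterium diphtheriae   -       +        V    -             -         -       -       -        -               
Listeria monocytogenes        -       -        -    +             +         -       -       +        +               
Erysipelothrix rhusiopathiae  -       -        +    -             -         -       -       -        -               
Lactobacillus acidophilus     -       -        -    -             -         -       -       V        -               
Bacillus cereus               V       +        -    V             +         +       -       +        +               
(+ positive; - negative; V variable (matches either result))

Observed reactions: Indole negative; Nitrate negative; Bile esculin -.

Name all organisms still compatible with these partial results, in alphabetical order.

Bile esculin -: excludes Listeria monocytogenes — 9 left.
Indole -: all 9 remaining candidates are consistent.
Nitrate -: excludes 5 organisms — 4 left.

Arcanobacterium haemolyticum, Corynebacterium jeikeium, Erysipelothrix rhusiopathiae, Lactobacillus acidophilus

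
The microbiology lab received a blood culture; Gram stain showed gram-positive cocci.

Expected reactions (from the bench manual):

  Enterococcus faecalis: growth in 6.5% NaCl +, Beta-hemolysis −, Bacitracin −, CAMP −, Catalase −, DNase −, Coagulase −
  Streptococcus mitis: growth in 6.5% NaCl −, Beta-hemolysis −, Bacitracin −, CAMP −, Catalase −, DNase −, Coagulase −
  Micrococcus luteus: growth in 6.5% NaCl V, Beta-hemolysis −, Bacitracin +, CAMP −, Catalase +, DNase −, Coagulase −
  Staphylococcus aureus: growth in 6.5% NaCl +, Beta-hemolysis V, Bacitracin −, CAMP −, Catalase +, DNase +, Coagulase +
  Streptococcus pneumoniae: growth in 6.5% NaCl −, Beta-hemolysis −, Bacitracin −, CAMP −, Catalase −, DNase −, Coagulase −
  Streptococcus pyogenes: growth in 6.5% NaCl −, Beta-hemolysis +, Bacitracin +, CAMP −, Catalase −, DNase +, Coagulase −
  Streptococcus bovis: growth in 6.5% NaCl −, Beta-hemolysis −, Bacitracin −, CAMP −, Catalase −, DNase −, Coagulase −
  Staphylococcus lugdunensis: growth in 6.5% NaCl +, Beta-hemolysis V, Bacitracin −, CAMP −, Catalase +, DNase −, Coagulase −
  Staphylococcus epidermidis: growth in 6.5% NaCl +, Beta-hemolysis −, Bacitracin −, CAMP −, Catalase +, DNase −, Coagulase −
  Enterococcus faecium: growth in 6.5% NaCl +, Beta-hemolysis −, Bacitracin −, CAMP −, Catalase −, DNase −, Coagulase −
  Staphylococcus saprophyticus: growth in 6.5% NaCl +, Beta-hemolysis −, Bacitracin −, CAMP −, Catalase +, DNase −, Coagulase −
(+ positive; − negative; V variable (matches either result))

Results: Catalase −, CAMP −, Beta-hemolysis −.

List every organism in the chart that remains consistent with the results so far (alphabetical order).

Beta-hemolysis −: excludes Streptococcus pyogenes — 10 left.
Catalase −: excludes 5 organisms — 5 left.
CAMP −: all 5 remaining candidates are consistent.

Enterococcus faecalis, Enterococcus faecium, Streptococcus bovis, Streptococcus mitis, Streptococcus pneumoniae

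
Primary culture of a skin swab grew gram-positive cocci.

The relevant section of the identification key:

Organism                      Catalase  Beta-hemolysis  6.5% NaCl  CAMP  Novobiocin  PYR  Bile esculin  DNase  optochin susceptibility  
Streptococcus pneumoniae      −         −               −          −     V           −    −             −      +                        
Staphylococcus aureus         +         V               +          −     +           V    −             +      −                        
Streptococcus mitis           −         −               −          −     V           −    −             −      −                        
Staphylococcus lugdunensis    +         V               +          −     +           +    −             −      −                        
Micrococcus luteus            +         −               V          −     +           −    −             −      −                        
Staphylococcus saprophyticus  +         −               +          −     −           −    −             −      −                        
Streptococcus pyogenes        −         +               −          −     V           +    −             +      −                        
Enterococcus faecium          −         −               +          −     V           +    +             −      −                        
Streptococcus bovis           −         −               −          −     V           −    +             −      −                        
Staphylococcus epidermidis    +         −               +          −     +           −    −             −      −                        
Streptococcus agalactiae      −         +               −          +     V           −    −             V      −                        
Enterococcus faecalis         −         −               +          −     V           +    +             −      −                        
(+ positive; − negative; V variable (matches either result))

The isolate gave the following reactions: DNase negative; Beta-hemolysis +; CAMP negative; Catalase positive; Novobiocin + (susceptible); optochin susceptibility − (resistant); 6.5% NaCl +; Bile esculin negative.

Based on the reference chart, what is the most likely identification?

Novobiocin +: excludes Staphylococcus saprophyticus — 11 left.
CAMP −: excludes Streptococcus agalactiae — 10 left.
Catalase +: excludes 6 organisms — 4 left.
optochin susceptibility −: all 4 remaining candidates are consistent.
DNase −: excludes Staphylococcus aureus — 3 left.
Bile esculin −: all 3 remaining candidates are consistent.
Beta-hemolysis +: excludes Micrococcus luteus, Staphylococcus epidermidis — 1 left.
6.5% NaCl +: the one remaining candidate is consistent.

Staphylococcus lugdunensis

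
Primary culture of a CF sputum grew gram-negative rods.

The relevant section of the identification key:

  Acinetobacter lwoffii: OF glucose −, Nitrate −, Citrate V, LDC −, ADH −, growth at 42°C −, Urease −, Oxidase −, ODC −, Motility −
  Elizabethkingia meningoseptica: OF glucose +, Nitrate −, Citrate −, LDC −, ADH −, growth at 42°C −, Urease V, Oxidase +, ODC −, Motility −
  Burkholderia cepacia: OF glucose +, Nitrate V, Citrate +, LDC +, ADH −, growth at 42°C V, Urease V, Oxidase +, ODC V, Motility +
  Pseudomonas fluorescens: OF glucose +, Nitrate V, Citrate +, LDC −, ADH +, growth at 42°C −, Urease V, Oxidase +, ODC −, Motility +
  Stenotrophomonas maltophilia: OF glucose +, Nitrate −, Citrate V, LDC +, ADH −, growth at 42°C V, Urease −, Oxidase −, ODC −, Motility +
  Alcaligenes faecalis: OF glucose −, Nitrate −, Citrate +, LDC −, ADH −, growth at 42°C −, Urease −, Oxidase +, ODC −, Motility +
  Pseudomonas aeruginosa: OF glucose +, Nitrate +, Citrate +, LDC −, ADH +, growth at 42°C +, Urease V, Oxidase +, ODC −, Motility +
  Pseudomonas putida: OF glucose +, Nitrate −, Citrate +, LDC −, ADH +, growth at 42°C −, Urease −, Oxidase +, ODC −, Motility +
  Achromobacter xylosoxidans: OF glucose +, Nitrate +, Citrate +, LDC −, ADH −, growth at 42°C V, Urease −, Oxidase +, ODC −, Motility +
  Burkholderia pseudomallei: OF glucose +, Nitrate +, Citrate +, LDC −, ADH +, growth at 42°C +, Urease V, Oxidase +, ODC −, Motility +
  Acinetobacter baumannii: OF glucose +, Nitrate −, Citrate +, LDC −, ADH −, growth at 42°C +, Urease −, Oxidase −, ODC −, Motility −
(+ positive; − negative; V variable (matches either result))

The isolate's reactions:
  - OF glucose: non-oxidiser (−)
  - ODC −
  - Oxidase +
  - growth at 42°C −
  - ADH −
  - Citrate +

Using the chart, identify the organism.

ADH −: excludes Pseudomonas fluorescens, Pseudomonas aeruginosa, Pseudomonas putida, Burkholderia pseudomallei — 7 left.
Citrate +: excludes Elizabethkingia meningoseptica — 6 left.
OF glucose −: excludes Burkholderia cepacia, Stenotrophomonas maltophilia, Achromobacter xylosoxidans, Acinetobacter baumannii — 2 left.
Oxidase +: excludes Acinetobacter lwoffii — 1 left.
ODC −: the one remaining candidate is consistent.
growth at 42°C −: the one remaining candidate is consistent.

Alcaligenes faecalis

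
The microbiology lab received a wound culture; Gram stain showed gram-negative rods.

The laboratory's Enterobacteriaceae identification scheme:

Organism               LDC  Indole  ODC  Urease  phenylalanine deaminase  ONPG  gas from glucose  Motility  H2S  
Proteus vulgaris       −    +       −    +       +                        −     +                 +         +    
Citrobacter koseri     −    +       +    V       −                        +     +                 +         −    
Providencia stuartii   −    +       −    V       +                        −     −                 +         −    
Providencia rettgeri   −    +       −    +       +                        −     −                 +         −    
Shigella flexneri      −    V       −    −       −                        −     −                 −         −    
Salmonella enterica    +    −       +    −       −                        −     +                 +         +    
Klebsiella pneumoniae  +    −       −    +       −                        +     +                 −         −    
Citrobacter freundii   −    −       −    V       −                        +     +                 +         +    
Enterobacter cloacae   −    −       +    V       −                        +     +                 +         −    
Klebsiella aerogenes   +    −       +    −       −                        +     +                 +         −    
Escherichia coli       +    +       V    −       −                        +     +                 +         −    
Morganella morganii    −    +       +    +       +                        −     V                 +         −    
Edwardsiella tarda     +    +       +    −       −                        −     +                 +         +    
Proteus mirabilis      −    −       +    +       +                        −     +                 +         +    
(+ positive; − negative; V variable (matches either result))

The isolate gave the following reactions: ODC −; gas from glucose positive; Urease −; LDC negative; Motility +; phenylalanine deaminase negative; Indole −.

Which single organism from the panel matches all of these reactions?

Citrobacter freundii

phenylalanine deaminase −: excludes 5 organisms — 9 left.
ODC −: excludes 5 organisms — 4 left.
Indole −: excludes Escherichia coli — 3 left.
gas from glucose +: excludes Shigella flexneri — 2 left.
LDC −: excludes Klebsiella pneumoniae — 1 left.
Urease −: the one remaining candidate is consistent.
Motility +: the one remaining candidate is consistent.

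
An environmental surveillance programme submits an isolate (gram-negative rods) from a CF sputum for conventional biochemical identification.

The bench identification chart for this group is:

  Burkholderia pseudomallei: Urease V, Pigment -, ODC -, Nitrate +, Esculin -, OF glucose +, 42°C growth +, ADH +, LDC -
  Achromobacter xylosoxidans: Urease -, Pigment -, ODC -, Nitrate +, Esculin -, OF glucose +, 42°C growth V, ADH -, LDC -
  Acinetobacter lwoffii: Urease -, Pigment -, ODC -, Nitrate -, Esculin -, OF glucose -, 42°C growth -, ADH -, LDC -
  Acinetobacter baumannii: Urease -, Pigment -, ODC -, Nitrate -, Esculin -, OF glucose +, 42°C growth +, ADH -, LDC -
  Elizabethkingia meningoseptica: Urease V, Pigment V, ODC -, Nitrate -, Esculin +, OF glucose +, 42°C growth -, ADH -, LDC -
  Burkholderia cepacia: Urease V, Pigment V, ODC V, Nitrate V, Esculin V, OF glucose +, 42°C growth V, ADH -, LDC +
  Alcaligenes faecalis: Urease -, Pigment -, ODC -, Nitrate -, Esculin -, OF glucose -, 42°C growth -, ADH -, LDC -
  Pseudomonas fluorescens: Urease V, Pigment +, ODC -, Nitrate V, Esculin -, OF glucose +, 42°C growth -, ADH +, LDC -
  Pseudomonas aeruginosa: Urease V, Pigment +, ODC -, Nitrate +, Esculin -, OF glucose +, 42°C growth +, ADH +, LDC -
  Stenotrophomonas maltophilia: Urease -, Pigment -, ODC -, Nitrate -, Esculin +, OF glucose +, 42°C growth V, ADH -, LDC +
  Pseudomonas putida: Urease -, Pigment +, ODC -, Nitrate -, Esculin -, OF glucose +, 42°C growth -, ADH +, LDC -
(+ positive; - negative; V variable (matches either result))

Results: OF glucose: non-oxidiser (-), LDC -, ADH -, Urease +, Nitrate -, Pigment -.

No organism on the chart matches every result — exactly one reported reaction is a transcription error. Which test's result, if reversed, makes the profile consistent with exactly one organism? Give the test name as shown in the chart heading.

As reported, no row in the chart matches all 6 reactions.
Reversing OF glucose (to +) → unique match: Elizabethkingia meningoseptica.
Reversing Pigment → still no organism matches.
Reversing LDC → still no organism matches.
Reversing Nitrate → still no organism matches.
Reversing Urease → 2 organisms match (not unique).
Reversing ADH → still no organism matches.

OF glucose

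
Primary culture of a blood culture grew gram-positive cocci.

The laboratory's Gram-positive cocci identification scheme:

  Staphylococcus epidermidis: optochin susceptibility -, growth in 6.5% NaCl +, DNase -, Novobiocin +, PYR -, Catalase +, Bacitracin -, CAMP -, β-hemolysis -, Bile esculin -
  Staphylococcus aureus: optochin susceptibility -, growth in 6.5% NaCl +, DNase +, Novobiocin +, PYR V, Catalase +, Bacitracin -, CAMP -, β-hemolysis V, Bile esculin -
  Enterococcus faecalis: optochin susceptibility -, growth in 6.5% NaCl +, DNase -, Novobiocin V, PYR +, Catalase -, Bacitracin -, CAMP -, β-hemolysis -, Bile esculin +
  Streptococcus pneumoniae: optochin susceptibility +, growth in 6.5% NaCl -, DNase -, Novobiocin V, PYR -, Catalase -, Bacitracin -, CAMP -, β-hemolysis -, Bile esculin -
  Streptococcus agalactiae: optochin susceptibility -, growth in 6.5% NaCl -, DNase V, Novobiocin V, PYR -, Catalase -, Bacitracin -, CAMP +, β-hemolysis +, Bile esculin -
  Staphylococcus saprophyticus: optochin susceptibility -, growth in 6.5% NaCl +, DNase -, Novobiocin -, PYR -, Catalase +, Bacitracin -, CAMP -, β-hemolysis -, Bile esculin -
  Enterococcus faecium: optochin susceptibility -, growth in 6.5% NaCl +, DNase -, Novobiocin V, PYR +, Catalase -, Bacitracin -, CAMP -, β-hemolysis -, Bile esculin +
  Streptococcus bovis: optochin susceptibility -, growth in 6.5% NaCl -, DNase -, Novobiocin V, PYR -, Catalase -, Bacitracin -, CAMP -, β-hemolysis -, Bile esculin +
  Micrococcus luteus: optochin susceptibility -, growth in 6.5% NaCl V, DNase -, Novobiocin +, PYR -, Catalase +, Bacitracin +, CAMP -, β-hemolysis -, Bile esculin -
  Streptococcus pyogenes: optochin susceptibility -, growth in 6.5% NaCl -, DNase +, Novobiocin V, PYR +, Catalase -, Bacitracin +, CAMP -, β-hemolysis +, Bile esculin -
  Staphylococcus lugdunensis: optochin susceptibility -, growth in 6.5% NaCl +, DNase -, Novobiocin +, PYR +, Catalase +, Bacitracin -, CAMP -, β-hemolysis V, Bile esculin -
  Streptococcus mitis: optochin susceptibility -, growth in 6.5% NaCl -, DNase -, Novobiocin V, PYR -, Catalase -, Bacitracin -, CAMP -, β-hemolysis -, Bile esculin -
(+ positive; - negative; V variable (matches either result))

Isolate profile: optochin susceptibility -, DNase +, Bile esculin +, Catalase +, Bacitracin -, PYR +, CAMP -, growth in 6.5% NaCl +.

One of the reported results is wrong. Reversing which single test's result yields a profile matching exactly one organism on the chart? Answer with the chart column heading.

As reported, no row in the chart matches all 8 reactions.
Reversing growth in 6.5% NaCl → still no organism matches.
Reversing Bile esculin (to -) → unique match: Staphylococcus aureus.
Reversing Catalase → still no organism matches.
Reversing DNase → still no organism matches.
Reversing CAMP → still no organism matches.
Reversing optochin susceptibility → still no organism matches.
Reversing Bacitracin → still no organism matches.
Reversing PYR → still no organism matches.

Bile esculin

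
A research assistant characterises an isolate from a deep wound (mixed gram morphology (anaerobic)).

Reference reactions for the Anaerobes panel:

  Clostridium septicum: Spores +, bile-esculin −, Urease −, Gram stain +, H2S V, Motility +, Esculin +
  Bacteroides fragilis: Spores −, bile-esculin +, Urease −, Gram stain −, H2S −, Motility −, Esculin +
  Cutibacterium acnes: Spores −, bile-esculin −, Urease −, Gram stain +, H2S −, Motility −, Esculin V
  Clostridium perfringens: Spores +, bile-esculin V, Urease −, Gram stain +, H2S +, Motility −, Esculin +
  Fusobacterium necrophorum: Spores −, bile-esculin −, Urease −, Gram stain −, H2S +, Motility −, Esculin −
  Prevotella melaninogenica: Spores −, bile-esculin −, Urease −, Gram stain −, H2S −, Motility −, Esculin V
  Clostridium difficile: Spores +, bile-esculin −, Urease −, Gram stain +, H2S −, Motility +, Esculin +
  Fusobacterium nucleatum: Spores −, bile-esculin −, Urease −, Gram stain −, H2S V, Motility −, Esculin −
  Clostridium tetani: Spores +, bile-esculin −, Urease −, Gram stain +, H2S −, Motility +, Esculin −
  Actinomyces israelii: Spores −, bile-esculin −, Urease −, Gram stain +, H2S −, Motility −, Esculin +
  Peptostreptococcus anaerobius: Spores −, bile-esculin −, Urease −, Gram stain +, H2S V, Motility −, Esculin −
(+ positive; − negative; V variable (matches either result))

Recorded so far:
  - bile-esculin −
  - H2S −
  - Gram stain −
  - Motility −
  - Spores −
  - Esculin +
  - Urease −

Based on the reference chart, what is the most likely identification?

Prevotella melaninogenica

H2S −: excludes Clostridium perfringens, Fusobacterium necrophorum — 9 left.
Spores −: excludes Clostridium septicum, Clostridium difficile, Clostridium tetani — 6 left.
bile-esculin −: excludes Bacteroides fragilis — 5 left.
Motility −: all 5 remaining candidates are consistent.
Urease −: all 5 remaining candidates are consistent.
Gram stain −: excludes Cutibacterium acnes, Actinomyces israelii, Peptostreptococcus anaerobius — 2 left.
Esculin +: excludes Fusobacterium nucleatum — 1 left.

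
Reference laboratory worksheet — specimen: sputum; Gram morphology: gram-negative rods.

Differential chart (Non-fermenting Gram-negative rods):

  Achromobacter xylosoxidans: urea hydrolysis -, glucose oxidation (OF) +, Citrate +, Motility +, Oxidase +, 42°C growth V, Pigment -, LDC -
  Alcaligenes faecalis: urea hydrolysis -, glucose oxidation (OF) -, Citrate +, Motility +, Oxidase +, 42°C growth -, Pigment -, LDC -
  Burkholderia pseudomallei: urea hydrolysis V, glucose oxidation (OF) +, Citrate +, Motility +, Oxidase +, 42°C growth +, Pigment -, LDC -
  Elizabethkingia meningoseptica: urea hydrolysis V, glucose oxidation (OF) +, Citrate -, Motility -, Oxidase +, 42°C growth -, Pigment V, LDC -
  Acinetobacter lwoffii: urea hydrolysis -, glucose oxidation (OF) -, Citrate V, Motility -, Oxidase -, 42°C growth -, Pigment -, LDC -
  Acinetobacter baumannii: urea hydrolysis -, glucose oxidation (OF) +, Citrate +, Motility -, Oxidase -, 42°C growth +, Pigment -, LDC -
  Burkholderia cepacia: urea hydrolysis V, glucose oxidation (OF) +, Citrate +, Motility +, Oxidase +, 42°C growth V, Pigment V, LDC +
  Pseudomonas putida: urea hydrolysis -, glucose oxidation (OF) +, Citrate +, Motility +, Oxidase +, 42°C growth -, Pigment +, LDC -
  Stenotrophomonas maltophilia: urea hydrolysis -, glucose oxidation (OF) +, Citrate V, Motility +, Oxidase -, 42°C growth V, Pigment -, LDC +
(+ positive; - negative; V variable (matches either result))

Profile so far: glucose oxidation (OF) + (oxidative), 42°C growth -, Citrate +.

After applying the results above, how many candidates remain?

4

42°C growth -: excludes Burkholderia pseudomallei, Acinetobacter baumannii — 7 left.
glucose oxidation (OF) +: excludes Alcaligenes faecalis, Acinetobacter lwoffii — 5 left.
Citrate +: excludes Elizabethkingia meningoseptica — 4 left.
Still consistent: Achromobacter xylosoxidans, Burkholderia cepacia, Pseudomonas putida, Stenotrophomonas maltophilia.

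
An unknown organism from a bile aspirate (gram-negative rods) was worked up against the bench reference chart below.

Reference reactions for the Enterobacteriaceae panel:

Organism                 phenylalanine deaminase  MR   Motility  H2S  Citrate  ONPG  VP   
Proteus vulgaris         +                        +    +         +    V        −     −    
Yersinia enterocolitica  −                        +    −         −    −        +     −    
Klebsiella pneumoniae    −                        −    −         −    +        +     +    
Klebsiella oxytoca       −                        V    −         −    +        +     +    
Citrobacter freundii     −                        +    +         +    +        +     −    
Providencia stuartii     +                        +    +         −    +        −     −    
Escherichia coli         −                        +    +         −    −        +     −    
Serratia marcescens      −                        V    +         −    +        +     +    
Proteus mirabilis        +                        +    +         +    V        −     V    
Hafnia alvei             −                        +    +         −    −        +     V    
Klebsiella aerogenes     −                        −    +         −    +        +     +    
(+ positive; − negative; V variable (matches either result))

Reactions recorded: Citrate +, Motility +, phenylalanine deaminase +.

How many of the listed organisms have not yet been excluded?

phenylalanine deaminase +: excludes 8 organisms — 3 left.
Citrate +: all 3 remaining candidates are consistent.
Motility +: all 3 remaining candidates are consistent.
Still consistent: Proteus mirabilis, Proteus vulgaris, Providencia stuartii.

3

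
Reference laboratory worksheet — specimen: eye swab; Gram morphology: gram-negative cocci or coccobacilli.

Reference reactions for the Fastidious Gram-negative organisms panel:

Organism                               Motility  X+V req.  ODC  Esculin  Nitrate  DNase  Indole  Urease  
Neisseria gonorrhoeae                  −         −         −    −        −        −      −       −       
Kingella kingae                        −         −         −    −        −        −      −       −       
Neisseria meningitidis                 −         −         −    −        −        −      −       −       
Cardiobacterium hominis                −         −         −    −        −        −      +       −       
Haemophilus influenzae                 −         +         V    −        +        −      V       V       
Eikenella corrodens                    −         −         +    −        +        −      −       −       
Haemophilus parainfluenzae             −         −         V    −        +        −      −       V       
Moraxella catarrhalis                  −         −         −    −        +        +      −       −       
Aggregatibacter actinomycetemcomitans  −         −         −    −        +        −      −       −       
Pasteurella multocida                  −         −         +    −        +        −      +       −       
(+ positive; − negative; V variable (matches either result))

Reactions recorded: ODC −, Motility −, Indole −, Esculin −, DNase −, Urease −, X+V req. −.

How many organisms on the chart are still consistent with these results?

Urease −: all 10 remaining candidates are consistent.
DNase −: excludes Moraxella catarrhalis — 9 left.
Indole −: excludes Cardiobacterium hominis, Pasteurella multocida — 7 left.
Motility −: all 7 remaining candidates are consistent.
ODC −: excludes Eikenella corrodens — 6 left.
Esculin −: all 6 remaining candidates are consistent.
X+V req. −: excludes Haemophilus influenzae — 5 left.
Still consistent: Aggregatibacter actinomycetemcomitans, Haemophilus parainfluenzae, Kingella kingae, Neisseria gonorrhoeae, Neisseria meningitidis.

5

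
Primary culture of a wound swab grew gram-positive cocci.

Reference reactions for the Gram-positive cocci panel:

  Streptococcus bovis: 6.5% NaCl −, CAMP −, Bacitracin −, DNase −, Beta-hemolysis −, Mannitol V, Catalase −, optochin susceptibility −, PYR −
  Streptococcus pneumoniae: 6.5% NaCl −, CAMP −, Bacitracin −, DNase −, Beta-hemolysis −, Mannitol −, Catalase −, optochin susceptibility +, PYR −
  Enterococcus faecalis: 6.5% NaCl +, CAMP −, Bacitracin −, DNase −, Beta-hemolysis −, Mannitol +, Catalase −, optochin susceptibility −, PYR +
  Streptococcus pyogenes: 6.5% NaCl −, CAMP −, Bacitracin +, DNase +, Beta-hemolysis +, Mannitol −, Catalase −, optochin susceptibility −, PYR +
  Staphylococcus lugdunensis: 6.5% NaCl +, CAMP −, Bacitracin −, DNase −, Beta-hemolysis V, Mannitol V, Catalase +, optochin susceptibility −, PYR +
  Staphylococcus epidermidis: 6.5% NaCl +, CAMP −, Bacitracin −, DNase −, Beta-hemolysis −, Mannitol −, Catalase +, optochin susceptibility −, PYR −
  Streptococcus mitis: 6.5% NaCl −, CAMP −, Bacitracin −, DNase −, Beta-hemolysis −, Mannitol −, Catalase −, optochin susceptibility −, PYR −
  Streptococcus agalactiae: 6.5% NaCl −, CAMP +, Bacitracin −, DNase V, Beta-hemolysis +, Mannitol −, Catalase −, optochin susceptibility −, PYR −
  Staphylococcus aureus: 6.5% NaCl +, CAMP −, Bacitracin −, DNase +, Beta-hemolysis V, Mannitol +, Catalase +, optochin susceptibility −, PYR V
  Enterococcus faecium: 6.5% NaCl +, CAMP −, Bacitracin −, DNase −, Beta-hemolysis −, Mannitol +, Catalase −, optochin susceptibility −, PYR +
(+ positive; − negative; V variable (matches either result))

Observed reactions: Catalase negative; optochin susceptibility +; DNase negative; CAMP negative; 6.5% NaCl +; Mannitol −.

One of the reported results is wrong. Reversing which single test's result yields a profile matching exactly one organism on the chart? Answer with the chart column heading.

6.5% NaCl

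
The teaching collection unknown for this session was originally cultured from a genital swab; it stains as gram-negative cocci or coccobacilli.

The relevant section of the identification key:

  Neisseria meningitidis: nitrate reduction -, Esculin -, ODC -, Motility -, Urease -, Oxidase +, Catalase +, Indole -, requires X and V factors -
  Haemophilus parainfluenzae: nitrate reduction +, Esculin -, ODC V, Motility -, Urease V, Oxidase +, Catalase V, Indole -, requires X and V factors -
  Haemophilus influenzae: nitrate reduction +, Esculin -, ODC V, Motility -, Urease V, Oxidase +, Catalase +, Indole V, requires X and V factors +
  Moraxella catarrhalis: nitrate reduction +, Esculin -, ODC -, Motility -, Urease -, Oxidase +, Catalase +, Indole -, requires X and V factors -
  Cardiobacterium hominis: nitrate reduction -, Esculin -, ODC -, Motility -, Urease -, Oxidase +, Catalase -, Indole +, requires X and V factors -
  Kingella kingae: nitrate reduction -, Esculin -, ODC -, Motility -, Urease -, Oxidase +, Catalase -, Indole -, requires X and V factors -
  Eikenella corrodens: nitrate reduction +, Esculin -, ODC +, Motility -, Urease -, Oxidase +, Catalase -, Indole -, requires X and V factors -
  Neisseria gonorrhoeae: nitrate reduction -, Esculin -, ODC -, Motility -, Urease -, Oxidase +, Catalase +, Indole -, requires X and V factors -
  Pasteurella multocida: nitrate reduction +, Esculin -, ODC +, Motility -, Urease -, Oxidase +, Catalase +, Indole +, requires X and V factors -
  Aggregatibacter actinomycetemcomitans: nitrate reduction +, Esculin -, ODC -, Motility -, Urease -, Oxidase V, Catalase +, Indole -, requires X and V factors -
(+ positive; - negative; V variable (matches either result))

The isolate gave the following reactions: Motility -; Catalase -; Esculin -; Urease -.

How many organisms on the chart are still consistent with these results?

Motility -: all 10 remaining candidates are consistent.
Esculin -: all 10 remaining candidates are consistent.
Urease -: all 10 remaining candidates are consistent.
Catalase -: excludes 6 organisms — 4 left.
Still consistent: Cardiobacterium hominis, Eikenella corrodens, Haemophilus parainfluenzae, Kingella kingae.

4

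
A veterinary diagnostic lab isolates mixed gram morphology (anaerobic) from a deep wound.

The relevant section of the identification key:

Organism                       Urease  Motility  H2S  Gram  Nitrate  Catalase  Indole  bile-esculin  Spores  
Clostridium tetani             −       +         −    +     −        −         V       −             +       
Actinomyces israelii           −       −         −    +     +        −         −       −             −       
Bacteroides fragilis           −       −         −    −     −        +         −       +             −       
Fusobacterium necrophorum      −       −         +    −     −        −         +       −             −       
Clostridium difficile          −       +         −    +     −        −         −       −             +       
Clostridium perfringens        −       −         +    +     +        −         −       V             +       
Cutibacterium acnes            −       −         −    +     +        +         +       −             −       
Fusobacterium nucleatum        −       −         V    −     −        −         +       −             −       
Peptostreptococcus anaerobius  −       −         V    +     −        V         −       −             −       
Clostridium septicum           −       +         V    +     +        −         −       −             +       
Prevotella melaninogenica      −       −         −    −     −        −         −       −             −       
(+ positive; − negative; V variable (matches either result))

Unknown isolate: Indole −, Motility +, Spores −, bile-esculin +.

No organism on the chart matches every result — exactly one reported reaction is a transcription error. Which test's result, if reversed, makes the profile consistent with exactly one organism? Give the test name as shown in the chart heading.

Motility

As reported, no row in the chart matches all 4 reactions.
Reversing bile-esculin → still no organism matches.
Reversing Indole → still no organism matches.
Reversing Spores → still no organism matches.
Reversing Motility (to −) → unique match: Bacteroides fragilis.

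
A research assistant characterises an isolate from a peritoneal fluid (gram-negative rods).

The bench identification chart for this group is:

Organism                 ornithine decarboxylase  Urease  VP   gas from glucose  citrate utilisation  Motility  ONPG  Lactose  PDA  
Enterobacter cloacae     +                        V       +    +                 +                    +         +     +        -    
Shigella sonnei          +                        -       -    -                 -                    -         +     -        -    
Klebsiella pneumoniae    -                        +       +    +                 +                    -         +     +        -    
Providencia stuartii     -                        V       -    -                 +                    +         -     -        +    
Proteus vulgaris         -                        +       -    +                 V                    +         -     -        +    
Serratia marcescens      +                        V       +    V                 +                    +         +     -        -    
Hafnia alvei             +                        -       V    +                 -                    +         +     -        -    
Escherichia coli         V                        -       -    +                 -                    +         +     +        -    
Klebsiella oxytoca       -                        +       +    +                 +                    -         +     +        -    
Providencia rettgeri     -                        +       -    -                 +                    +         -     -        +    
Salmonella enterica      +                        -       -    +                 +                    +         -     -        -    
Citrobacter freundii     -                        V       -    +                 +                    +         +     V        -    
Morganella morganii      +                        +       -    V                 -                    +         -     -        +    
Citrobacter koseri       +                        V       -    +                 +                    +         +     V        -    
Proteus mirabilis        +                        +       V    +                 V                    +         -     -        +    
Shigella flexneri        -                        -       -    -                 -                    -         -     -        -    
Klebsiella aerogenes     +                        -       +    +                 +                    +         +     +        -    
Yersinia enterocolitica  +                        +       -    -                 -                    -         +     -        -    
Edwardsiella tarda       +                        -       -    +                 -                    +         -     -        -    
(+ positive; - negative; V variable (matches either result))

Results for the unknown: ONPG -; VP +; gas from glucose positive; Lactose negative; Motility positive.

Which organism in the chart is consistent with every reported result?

Proteus mirabilis

Lactose -: excludes 5 organisms — 14 left.
gas from glucose +: excludes 5 organisms — 9 left.
ONPG -: excludes Serratia marcescens, Hafnia alvei, Citrobacter freundii, Citrobacter koseri — 5 left.
Motility +: all 5 remaining candidates are consistent.
VP +: excludes Proteus vulgaris, Salmonella enterica, Morganella morganii, Edwardsiella tarda — 1 left.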